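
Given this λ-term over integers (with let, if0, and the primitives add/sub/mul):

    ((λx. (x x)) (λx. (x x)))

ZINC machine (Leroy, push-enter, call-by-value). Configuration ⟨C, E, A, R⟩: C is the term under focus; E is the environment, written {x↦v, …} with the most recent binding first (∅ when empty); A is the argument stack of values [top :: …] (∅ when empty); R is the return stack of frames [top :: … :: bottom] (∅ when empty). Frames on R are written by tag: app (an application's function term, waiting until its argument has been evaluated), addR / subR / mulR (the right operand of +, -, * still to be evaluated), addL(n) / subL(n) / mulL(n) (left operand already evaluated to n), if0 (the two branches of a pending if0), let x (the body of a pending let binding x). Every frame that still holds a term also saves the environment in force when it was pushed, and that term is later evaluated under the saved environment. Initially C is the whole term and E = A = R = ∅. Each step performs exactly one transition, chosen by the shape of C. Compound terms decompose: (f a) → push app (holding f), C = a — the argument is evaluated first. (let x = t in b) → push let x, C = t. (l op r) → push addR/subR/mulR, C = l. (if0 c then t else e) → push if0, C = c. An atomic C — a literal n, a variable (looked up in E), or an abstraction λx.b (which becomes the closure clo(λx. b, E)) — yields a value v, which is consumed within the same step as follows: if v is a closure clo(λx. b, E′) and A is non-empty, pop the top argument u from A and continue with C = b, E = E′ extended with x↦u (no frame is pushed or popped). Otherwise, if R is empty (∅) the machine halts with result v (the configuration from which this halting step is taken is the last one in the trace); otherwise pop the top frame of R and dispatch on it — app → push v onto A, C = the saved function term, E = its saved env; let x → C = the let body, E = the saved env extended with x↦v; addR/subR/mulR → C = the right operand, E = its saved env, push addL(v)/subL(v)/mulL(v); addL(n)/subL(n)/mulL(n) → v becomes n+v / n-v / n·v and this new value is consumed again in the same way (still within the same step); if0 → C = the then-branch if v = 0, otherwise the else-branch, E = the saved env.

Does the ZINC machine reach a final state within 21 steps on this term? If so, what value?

Answer: DIVERGES (no final state within 21 steps)

Execution trace:
t=0: ⟨C=((λx. (x x)) (λx. (x x))); E=∅; A=∅; R=∅⟩
t=1: ⟨C=(λx. (x x)); E=∅; A=∅; R=[app]⟩
t=2: ⟨C=(λx. (x x)); E=∅; A=[clo(λx. (x x), ∅)]; R=∅⟩
t=3: ⟨C=(x x); E={x↦clo(λx. (x x), ∅)}; A=∅; R=∅⟩
t=4: ⟨C=x; E={x↦clo(λx. (x x), ∅)}; A=∅; R=[app]⟩
t=5: ⟨C=x; E={x↦clo(λx. (x x), ∅)}; A=[clo(λx. (x x), ∅)]; R=∅⟩
… configuration repeats with period 3 (steps 3–5 recur indefinitely) …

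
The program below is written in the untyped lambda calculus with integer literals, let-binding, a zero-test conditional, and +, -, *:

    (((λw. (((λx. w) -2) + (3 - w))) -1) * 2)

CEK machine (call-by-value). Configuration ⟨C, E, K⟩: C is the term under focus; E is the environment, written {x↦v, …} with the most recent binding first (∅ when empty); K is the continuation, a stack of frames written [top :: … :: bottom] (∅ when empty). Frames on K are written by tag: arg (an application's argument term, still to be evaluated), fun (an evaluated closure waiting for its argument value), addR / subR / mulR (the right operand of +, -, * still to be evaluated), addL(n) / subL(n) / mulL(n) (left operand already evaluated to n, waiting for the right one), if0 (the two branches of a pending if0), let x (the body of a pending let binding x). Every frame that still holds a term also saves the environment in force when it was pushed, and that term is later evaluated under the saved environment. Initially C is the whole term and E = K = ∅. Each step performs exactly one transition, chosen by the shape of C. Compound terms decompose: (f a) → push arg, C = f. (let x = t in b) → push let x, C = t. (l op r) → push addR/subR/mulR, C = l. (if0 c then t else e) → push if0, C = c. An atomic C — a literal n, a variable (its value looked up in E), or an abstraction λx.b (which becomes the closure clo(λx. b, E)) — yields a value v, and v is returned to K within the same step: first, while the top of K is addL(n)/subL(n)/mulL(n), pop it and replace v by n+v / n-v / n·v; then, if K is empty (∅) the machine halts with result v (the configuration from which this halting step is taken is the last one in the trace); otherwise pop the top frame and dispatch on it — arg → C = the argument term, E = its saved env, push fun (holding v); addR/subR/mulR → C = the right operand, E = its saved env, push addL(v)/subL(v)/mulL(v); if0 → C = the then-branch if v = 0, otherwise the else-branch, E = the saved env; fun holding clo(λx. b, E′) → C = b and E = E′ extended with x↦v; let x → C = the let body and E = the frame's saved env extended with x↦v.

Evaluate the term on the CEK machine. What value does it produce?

[0] ⟨C=(((λw. (((λx. w) -2) + (3 - w))) -1) * 2); E=∅; K=∅⟩
[1] ⟨C=((λw. (((λx. w) -2) + (3 - w))) -1); E=∅; K=[mulR]⟩
[2] ⟨C=(λw. (((λx. w) -2) + (3 - w))); E=∅; K=[arg :: mulR]⟩
[3] ⟨C=-1; E=∅; K=[fun :: mulR]⟩
[4] ⟨C=(((λx. w) -2) + (3 - w)); E={w↦-1}; K=[mulR]⟩
[5] ⟨C=((λx. w) -2); E={w↦-1}; K=[addR :: mulR]⟩
[6] ⟨C=(λx. w); E={w↦-1}; K=[arg :: addR :: mulR]⟩
[7] ⟨C=-2; E={w↦-1}; K=[fun :: addR :: mulR]⟩
[8] ⟨C=w; E={x↦-2, w↦-1}; K=[addR :: mulR]⟩
[9] ⟨C=(3 - w); E={w↦-1}; K=[addL(-1) :: mulR]⟩
[10] ⟨C=3; E={w↦-1}; K=[subR :: addL(-1) :: mulR]⟩
[11] ⟨C=w; E={w↦-1}; K=[subL(3) :: addL(-1) :: mulR]⟩
[12] ⟨C=2; E=∅; K=[mulL(3)]⟩
→ final value 6

Answer: 6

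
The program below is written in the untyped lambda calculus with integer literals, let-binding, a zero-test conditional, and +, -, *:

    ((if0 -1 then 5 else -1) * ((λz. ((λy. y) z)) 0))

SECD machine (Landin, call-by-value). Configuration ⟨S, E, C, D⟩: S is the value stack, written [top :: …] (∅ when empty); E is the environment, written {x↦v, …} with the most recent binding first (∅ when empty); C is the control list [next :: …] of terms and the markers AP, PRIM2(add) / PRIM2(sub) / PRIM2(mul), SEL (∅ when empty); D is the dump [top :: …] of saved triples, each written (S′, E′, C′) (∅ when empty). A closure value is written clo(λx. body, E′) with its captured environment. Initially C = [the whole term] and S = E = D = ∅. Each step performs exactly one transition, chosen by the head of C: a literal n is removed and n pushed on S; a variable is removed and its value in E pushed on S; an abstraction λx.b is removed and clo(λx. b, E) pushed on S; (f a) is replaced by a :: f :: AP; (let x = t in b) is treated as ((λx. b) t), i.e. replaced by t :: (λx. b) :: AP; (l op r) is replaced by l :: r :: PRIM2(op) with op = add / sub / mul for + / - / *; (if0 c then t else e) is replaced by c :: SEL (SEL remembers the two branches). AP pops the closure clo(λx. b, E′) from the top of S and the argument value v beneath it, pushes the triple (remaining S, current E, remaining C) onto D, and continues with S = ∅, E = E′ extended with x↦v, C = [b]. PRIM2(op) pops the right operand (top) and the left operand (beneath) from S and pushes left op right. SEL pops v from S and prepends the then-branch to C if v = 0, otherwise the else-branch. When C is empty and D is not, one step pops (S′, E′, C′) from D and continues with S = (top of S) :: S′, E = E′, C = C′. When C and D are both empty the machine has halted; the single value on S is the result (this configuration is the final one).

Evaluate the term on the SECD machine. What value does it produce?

step 0: [S=∅ | E=∅ | C=[((if0 -1 then 5 else -1) * ((λz. ((λy. y) z)) 0))] | D=∅]
step 1: [S=∅ | E=∅ | C=[(if0 -1 then 5 else -1) :: ((λz. ((λy. y) z)) 0) :: PRIM2(mul)] | D=∅]
step 2: [S=∅ | E=∅ | C=[-1 :: SEL :: ((λz. ((λy. y) z)) 0) :: PRIM2(mul)] | D=∅]
step 3: [S=[-1] | E=∅ | C=[SEL :: ((λz. ((λy. y) z)) 0) :: PRIM2(mul)] | D=∅]
step 4: [S=∅ | E=∅ | C=[-1 :: ((λz. ((λy. y) z)) 0) :: PRIM2(mul)] | D=∅]
step 5: [S=[-1] | E=∅ | C=[((λz. ((λy. y) z)) 0) :: PRIM2(mul)] | D=∅]
step 6: [S=[-1] | E=∅ | C=[0 :: (λz. ((λy. y) z)) :: AP :: PRIM2(mul)] | D=∅]
step 7: [S=[0 :: -1] | E=∅ | C=[(λz. ((λy. y) z)) :: AP :: PRIM2(mul)] | D=∅]
step 8: [S=[clo(λz. ((λy. y) z), ∅) :: 0 :: -1] | E=∅ | C=[AP :: PRIM2(mul)] | D=∅]
step 9: [S=∅ | E={z↦0} | C=[((λy. y) z)] | D=[([-1], ∅, [PRIM2(mul)])]]
step 10: [S=∅ | E={z↦0} | C=[z :: (λy. y) :: AP] | D=[([-1], ∅, [PRIM2(mul)])]]
step 11: [S=[0] | E={z↦0} | C=[(λy. y) :: AP] | D=[([-1], ∅, [PRIM2(mul)])]]
step 12: [S=[clo(λy. y, {z↦0}) :: 0] | E={z↦0} | C=[AP] | D=[([-1], ∅, [PRIM2(mul)])]]
step 13: [S=∅ | E={y↦0, z↦0} | C=[y] | D=[(∅, {z↦0}, ∅) :: ([-1], ∅, [PRIM2(mul)])]]
step 14: [S=[0] | E={y↦0, z↦0} | C=∅ | D=[(∅, {z↦0}, ∅) :: ([-1], ∅, [PRIM2(mul)])]]
step 15: [S=[0] | E={z↦0} | C=∅ | D=[([-1], ∅, [PRIM2(mul)])]]
step 16: [S=[0 :: -1] | E=∅ | C=[PRIM2(mul)] | D=∅]
step 17: [S=[0] | E=∅ | C=∅ | D=∅]
→ final value 0

Answer: 0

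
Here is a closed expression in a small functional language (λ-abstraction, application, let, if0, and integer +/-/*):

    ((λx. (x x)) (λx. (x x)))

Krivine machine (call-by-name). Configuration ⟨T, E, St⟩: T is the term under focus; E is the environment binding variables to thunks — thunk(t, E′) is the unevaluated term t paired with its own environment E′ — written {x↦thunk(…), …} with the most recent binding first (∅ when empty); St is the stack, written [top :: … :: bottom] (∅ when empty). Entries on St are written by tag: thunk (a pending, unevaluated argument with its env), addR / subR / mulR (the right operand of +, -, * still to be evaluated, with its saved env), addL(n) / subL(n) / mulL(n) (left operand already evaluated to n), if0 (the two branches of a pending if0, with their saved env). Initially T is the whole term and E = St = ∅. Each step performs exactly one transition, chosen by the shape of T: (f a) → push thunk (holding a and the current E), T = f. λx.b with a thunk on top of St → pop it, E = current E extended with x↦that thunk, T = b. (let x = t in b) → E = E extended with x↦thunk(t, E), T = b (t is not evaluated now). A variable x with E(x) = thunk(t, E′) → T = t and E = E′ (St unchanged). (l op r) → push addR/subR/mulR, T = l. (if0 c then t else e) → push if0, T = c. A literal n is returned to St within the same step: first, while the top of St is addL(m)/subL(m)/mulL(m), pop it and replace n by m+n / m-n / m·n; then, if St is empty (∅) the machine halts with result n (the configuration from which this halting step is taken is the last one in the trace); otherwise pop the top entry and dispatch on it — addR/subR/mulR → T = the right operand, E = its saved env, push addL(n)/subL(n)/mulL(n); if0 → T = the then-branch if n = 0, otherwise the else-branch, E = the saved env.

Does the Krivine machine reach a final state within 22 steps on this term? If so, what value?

Answer: DIVERGES (no final state within 22 steps)

Machine steps:
0. ⟨T=((λx. (x x)) (λx. (x x))); E=∅; St=∅⟩
1. ⟨T=(λx. (x x)); E=∅; St=[thunk]⟩
2. ⟨T=(x x); E={x↦thunk((λx. (x x)), ∅)}; St=∅⟩
3. ⟨T=x; E={x↦thunk((λx. (x x)), ∅)}; St=[thunk]⟩
4. ⟨T=(λx. (x x)); E=∅; St=[thunk]⟩
5. ⟨T=(x x); E={x↦thunk(x, {x↦thunk((λx. (x x)), ∅)})}; St=∅⟩
6. ⟨T=x; E={x↦thunk(x, {x↦thunk((λx. (x x)), ∅)})}; St=[thunk]⟩
7. ⟨T=x; E={x↦thunk((λx. (x x)), ∅)}; St=[thunk]⟩
8. ⟨T=(λx. (x x)); E=∅; St=[thunk]⟩
9. ⟨T=(x x); E={x↦thunk(x, {x↦thunk(x, {x↦thunk((λx. (x x)), ∅)})})}; St=∅⟩
10. ⟨T=x; E={x↦thunk(x, {x↦thunk(x, {x↦thunk((λx. (x x)), ∅)})})}; St=[thunk]⟩
11. ⟨T=x; E={x↦thunk(x, {x↦thunk((λx. (x x)), ∅)})}; St=[thunk]⟩
12. ⟨T=x; E={x↦thunk((λx. (x x)), ∅)}; St=[thunk]⟩
13. ⟨T=(λx. (x x)); E=∅; St=[thunk]⟩
14. ⟨T=(x x); E={x↦thunk(x, {x↦thunk(x, {x↦thunk(x, {x↦thunk((λx. (x x)), ∅)})})})}; St=∅⟩
15. ⟨T=x; E={x↦thunk(x, {x↦thunk(x, {x↦thunk(x, {x↦thunk((λx. (x x)), ∅)})})})}; St=[thunk]⟩
16. ⟨T=x; E={x↦thunk(x, {x↦thunk(x, {x↦thunk((λx. (x x)), ∅)})})}; St=[thunk]⟩
17. ⟨T=x; E={x↦thunk(x, {x↦thunk((λx. (x x)), ∅)})}; St=[thunk]⟩
18. ⟨T=x; E={x↦thunk((λx. (x x)), ∅)}; St=[thunk]⟩
19. ⟨T=(λx. (x x)); E=∅; St=[thunk]⟩
20. ⟨T=(x x); E={x↦thunk(x, {x↦thunk(x, {x↦thunk(x, {x↦thunk(x, {x↦thunk((λx. (x x)), ∅)})})})})}; St=∅⟩
21. ⟨T=x; E={x↦thunk(x, {x↦thunk(x, {x↦thunk(x, {x↦thunk(x, {x↦thunk((λx. (x x)), ∅)})})})})}; St=[thunk]⟩
22. ⟨T=x; E={x↦thunk(x, {x↦thunk(x, {x↦thunk(x, {x↦thunk((λx. (x x)), ∅)})})})}; St=[thunk]⟩
→ 22 transitions taken and the configuration is still not final: no result within 22 steps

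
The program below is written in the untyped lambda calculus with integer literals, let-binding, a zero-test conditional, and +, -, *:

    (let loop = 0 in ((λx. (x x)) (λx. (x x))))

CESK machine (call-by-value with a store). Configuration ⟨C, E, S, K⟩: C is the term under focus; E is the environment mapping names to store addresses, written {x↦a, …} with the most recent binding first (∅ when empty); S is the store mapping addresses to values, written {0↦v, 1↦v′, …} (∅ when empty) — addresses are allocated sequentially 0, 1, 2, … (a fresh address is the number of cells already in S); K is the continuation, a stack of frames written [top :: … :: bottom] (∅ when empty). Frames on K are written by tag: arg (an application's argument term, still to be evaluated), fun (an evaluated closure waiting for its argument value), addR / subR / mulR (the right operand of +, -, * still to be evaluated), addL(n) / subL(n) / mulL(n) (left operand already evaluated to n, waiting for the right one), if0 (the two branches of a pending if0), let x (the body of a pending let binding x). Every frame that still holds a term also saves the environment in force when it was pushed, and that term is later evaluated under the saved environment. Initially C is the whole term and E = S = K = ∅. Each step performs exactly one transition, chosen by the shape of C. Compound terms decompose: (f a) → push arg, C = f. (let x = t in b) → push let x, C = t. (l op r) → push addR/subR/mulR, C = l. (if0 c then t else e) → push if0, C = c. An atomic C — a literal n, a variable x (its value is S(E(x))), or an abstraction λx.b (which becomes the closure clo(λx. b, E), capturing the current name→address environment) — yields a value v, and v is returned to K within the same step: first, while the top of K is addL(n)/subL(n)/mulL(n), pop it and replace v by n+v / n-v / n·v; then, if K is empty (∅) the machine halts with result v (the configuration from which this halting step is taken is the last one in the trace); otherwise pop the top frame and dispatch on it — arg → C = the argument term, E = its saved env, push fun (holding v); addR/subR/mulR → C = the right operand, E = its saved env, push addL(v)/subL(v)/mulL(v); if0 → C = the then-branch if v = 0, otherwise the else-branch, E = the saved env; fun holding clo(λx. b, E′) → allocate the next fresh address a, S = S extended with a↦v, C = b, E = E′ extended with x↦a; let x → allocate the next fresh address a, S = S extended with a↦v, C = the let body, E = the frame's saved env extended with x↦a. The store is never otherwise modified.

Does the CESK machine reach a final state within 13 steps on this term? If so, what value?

t=0: ⟨C=(let loop = 0 in ((λx. (x x)) (λx. (x x)))); E=∅; S=∅; K=∅⟩
t=1: ⟨C=0; E=∅; S=∅; K=[let loop]⟩
t=2: ⟨C=((λx. (x x)) (λx. (x x))); E={loop↦0}; S={0↦0}; K=∅⟩
t=3: ⟨C=(λx. (x x)); E={loop↦0}; S={0↦0}; K=[arg]⟩
t=4: ⟨C=(λx. (x x)); E={loop↦0}; S={0↦0}; K=[fun]⟩
t=5: ⟨C=(x x); E={x↦1, loop↦0}; S={0↦0, 1↦clo(λx. (x x), {loop↦0})}; K=∅⟩
t=6: ⟨C=x; E={x↦1, loop↦0}; S={0↦0, 1↦clo(λx. (x x), {loop↦0})}; K=[arg]⟩
t=7: ⟨C=x; E={x↦1, loop↦0}; S={0↦0, 1↦clo(λx. (x x), {loop↦0})}; K=[fun]⟩
t=8: ⟨C=(x x); E={x↦2, loop↦0}; S={0↦0, 1↦clo(λx. (x x), {loop↦0}), 2↦clo(λx. (x x), {loop↦0})}; K=∅⟩
t=9: ⟨C=x; E={x↦2, loop↦0}; S={0↦0, 1↦clo(λx. (x x), {loop↦0}), 2↦clo(λx. (x x), {loop↦0})}; K=[arg]⟩
t=10: ⟨C=x; E={x↦2, loop↦0}; S={0↦0, 1↦clo(λx. (x x), {loop↦0}), 2↦clo(λx. (x x), {loop↦0})}; K=[fun]⟩
t=11: ⟨C=(x x); E={x↦3, loop↦0}; S={0↦0, 1↦clo(λx. (x x), {loop↦0}), 2↦clo(λx. (x x), {loop↦0}), 3↦clo(λx. (x x), {loop↦0})}; K=∅⟩
t=12: ⟨C=x; E={x↦3, loop↦0}; S={0↦0, 1↦clo(λx. (x x), {loop↦0}), 2↦clo(λx. (x x), {loop↦0}), 3↦clo(λx. (x x), {loop↦0})}; K=[arg]⟩
t=13: ⟨C=x; E={x↦3, loop↦0}; S={0↦0, 1↦clo(λx. (x x), {loop↦0}), 2↦clo(λx. (x x), {loop↦0}), 3↦clo(λx. (x x), {loop↦0})}; K=[fun]⟩
→ 13 transitions taken and the configuration is still not final: no result within 13 steps

Answer: DIVERGES (no final state within 13 steps)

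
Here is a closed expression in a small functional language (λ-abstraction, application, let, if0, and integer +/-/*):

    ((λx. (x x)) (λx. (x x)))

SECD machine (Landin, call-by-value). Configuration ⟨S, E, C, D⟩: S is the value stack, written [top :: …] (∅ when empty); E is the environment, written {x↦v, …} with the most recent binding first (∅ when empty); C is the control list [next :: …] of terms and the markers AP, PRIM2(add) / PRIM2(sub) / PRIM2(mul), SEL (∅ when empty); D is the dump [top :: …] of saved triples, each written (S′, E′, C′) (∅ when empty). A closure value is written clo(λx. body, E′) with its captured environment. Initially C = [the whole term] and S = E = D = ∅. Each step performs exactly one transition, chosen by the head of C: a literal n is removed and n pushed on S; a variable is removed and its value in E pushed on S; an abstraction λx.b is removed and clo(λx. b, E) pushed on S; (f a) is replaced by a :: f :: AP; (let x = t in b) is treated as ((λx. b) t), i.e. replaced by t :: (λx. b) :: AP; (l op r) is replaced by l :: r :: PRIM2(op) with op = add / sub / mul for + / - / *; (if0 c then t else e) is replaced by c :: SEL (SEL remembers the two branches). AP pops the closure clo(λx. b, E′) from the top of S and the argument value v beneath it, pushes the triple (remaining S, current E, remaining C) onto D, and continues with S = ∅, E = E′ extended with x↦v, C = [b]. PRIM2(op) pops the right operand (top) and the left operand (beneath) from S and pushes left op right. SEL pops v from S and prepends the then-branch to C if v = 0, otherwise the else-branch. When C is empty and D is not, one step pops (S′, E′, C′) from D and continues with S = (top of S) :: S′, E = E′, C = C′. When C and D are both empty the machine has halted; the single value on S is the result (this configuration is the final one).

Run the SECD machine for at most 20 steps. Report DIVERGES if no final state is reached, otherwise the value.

Answer: DIVERGES (no final state within 20 steps)

Machine steps:
t=0: [S=∅ | E=∅ | C=[((λx. (x x)) (λx. (x x)))] | D=∅]
t=1: [S=∅ | E=∅ | C=[(λx. (x x)) :: (λx. (x x)) :: AP] | D=∅]
t=2: [S=[clo(λx. (x x), ∅)] | E=∅ | C=[(λx. (x x)) :: AP] | D=∅]
t=3: [S=[clo(λx. (x x), ∅) :: clo(λx. (x x), ∅)] | E=∅ | C=[AP] | D=∅]
t=4: [S=∅ | E={x↦clo(λx. (x x), ∅)} | C=[(x x)] | D=[(∅, ∅, ∅)]]
t=5: [S=∅ | E={x↦clo(λx. (x x), ∅)} | C=[x :: x :: AP] | D=[(∅, ∅, ∅)]]
t=6: [S=[clo(λx. (x x), ∅)] | E={x↦clo(λx. (x x), ∅)} | C=[x :: AP] | D=[(∅, ∅, ∅)]]
t=7: [S=[clo(λx. (x x), ∅) :: clo(λx. (x x), ∅)] | E={x↦clo(λx. (x x), ∅)} | C=[AP] | D=[(∅, ∅, ∅)]]
t=8: [S=∅ | E={x↦clo(λx. (x x), ∅)} | C=[(x x)] | D=[(∅, {x↦clo(λx. (x x), ∅)}, ∅) :: (∅, ∅, ∅)]]
t=9: [S=∅ | E={x↦clo(λx. (x x), ∅)} | C=[x :: x :: AP] | D=[(∅, {x↦clo(λx. (x x), ∅)}, ∅) :: (∅, ∅, ∅)]]
t=10: [S=[clo(λx. (x x), ∅)] | E={x↦clo(λx. (x x), ∅)} | C=[x :: AP] | D=[(∅, {x↦clo(λx. (x x), ∅)}, ∅) :: (∅, ∅, ∅)]]
t=11: [S=[clo(λx. (x x), ∅) :: clo(λx. (x x), ∅)] | E={x↦clo(λx. (x x), ∅)} | C=[AP] | D=[(∅, {x↦clo(λx. (x x), ∅)}, ∅) :: (∅, ∅, ∅)]]
t=12: [S=∅ | E={x↦clo(λx. (x x), ∅)} | C=[(x x)] | D=[(∅, {x↦clo(λx. (x x), ∅)}, ∅) :: (∅, {x↦clo(λx. (x x), ∅)}, ∅) :: (∅, ∅, ∅)]]
t=13: [S=∅ | E={x↦clo(λx. (x x), ∅)} | C=[x :: x :: AP] | D=[(∅, {x↦clo(λx. (x x), ∅)}, ∅) :: (∅, {x↦clo(λx. (x x), ∅)}, ∅) :: (∅, ∅, ∅)]]
t=14: [S=[clo(λx. (x x), ∅)] | E={x↦clo(λx. (x x), ∅)} | C=[x :: AP] | D=[(∅, {x↦clo(λx. (x x), ∅)}, ∅) :: (∅, {x↦clo(λx. (x x), ∅)}, ∅) :: (∅, ∅, ∅)]]
t=15: [S=[clo(λx. (x x), ∅) :: clo(λx. (x x), ∅)] | E={x↦clo(λx. (x x), ∅)} | C=[AP] | D=[(∅, {x↦clo(λx. (x x), ∅)}, ∅) :: (∅, {x↦clo(λx. (x x), ∅)}, ∅) :: (∅, ∅, ∅)]]
t=16: [S=∅ | E={x↦clo(λx. (x x), ∅)} | C=[(x x)] | D=[(∅, {x↦clo(λx. (x x), ∅)}, ∅) :: (∅, {x↦clo(λx. (x x), ∅)}, ∅) :: (∅, {x↦clo(λx. (x x), ∅)}, ∅) :: (∅, ∅, ∅)]]
t=17: [S=∅ | E={x↦clo(λx. (x x), ∅)} | C=[x :: x :: AP] | D=[(∅, {x↦clo(λx. (x x), ∅)}, ∅) :: (∅, {x↦clo(λx. (x x), ∅)}, ∅) :: (∅, {x↦clo(λx. (x x), ∅)}, ∅) :: (∅, ∅, ∅)]]
t=18: [S=[clo(λx. (x x), ∅)] | E={x↦clo(λx. (x x), ∅)} | C=[x :: AP] | D=[(∅, {x↦clo(λx. (x x), ∅)}, ∅) :: (∅, {x↦clo(λx. (x x), ∅)}, ∅) :: (∅, {x↦clo(λx. (x x), ∅)}, ∅) :: (∅, ∅, ∅)]]
t=19: [S=[clo(λx. (x x), ∅) :: clo(λx. (x x), ∅)] | E={x↦clo(λx. (x x), ∅)} | C=[AP] | D=[(∅, {x↦clo(λx. (x x), ∅)}, ∅) :: (∅, {x↦clo(λx. (x x), ∅)}, ∅) :: (∅, {x↦clo(λx. (x x), ∅)}, ∅) :: (∅, ∅, ∅)]]
t=20: [S=∅ | E={x↦clo(λx. (x x), ∅)} | C=[(x x)] | D=[(∅, {x↦clo(λx. (x x), ∅)}, ∅) :: (∅, {x↦clo(λx. (x x), ∅)}, ∅) :: (∅, {x↦clo(λx. (x x), ∅)}, ∅) :: (∅, {x↦clo(λx. (x x), ∅)}, ∅) :: (∅, ∅, ∅)]]
→ 20 transitions taken and the configuration is still not final: no result within 20 steps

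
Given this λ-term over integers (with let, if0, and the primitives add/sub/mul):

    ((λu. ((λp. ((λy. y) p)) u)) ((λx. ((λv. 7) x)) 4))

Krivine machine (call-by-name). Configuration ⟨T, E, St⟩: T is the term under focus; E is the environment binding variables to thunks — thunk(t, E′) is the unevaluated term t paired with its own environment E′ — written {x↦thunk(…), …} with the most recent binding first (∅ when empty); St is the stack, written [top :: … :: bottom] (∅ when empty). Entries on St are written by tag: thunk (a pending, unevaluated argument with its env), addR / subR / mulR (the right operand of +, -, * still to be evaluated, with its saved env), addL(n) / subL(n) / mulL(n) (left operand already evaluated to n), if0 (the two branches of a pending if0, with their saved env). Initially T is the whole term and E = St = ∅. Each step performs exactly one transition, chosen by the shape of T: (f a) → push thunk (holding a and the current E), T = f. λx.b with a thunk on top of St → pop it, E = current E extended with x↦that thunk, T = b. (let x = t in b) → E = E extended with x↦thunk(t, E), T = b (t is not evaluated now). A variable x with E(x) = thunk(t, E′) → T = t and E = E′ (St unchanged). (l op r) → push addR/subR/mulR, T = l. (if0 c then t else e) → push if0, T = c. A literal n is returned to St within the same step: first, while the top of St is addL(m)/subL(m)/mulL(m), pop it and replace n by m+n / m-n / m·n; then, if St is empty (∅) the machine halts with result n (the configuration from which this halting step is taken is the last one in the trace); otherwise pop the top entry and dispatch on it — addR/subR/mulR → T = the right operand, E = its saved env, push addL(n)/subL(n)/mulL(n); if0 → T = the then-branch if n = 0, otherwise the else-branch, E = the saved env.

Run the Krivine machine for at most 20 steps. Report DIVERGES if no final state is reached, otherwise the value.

Answer: 7

Derivation:
step 0: ⟨T=((λu. ((λp. ((λy. y) p)) u)) ((λx. ((λv. 7) x)) 4)); E=∅; St=∅⟩
step 1: ⟨T=(λu. ((λp. ((λy. y) p)) u)); E=∅; St=[thunk]⟩
step 2: ⟨T=((λp. ((λy. y) p)) u); E={u↦thunk(((λx. ((λv. 7) x)) 4), ∅)}; St=∅⟩
step 3: ⟨T=(λp. ((λy. y) p)); E={u↦thunk(((λx. ((λv. 7) x)) 4), ∅)}; St=[thunk]⟩
step 4: ⟨T=((λy. y) p); E={p↦thunk(u, {u↦thunk(((λx. ((λv. 7) x)) 4), ∅)}), u↦thunk(((λx. ((λv. 7) x)) 4), ∅)}; St=∅⟩
step 5: ⟨T=(λy. y); E={p↦thunk(u, {u↦thunk(((λx. ((λv. 7) x)) 4), ∅)}), u↦thunk(((λx. ((λv. 7) x)) 4), ∅)}; St=[thunk]⟩
step 6: ⟨T=y; E={y↦thunk(p, {p↦thunk(u, {u↦thunk(((λx. ((λv. 7) x)) 4), ∅)}), u↦thunk(((λx. ((λv. 7) x)) 4), ∅)}), p↦thunk(u, {u↦thunk(((λx. ((λv. 7) x)) 4), ∅)}), u↦thunk(((λx. ((λv. 7) x)) 4), ∅)}; St=∅⟩
step 7: ⟨T=p; E={p↦thunk(u, {u↦thunk(((λx. ((λv. 7) x)) 4), ∅)}), u↦thunk(((λx. ((λv. 7) x)) 4), ∅)}; St=∅⟩
step 8: ⟨T=u; E={u↦thunk(((λx. ((λv. 7) x)) 4), ∅)}; St=∅⟩
step 9: ⟨T=((λx. ((λv. 7) x)) 4); E=∅; St=∅⟩
step 10: ⟨T=(λx. ((λv. 7) x)); E=∅; St=[thunk]⟩
step 11: ⟨T=((λv. 7) x); E={x↦thunk(4, ∅)}; St=∅⟩
step 12: ⟨T=(λv. 7); E={x↦thunk(4, ∅)}; St=[thunk]⟩
step 13: ⟨T=7; E={v↦thunk(x, {x↦thunk(4, ∅)}), x↦thunk(4, ∅)}; St=∅⟩
→ final value 7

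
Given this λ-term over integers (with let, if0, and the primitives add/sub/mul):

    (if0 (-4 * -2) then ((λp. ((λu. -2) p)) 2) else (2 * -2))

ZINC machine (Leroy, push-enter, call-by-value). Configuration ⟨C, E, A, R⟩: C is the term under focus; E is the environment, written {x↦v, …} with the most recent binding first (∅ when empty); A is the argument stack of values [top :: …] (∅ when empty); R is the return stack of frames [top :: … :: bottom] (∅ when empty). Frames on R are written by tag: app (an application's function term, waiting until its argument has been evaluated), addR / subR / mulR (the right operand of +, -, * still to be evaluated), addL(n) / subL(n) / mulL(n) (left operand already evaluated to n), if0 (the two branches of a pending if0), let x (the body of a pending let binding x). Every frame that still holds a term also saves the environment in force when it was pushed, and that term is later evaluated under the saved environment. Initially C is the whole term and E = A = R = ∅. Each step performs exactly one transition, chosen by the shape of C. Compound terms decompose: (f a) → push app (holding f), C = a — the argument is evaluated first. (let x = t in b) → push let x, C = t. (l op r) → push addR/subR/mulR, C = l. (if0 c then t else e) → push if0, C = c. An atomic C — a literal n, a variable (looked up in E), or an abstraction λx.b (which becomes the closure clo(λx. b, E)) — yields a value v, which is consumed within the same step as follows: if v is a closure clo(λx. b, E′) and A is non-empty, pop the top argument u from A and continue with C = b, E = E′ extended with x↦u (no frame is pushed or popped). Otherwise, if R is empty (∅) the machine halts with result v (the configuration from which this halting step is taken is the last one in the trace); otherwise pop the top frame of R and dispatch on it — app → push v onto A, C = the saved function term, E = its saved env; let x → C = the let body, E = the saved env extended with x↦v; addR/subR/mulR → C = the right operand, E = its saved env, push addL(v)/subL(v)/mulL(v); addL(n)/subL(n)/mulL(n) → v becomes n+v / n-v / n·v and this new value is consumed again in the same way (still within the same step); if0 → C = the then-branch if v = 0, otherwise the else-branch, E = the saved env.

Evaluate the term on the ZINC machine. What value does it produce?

step 0: <C=(if0 (-4 * -2) then ((λp. ((λu. -2) p)) 2) else (2 * -2)), E=∅, A=∅, R=∅>
step 1: <C=(-4 * -2), E=∅, A=∅, R=[if0]>
step 2: <C=-4, E=∅, A=∅, R=[mulR :: if0]>
step 3: <C=-2, E=∅, A=∅, R=[mulL(-4) :: if0]>
step 4: <C=(2 * -2), E=∅, A=∅, R=∅>
step 5: <C=2, E=∅, A=∅, R=[mulR]>
step 6: <C=-2, E=∅, A=∅, R=[mulL(2)]>
→ final value -4

Answer: -4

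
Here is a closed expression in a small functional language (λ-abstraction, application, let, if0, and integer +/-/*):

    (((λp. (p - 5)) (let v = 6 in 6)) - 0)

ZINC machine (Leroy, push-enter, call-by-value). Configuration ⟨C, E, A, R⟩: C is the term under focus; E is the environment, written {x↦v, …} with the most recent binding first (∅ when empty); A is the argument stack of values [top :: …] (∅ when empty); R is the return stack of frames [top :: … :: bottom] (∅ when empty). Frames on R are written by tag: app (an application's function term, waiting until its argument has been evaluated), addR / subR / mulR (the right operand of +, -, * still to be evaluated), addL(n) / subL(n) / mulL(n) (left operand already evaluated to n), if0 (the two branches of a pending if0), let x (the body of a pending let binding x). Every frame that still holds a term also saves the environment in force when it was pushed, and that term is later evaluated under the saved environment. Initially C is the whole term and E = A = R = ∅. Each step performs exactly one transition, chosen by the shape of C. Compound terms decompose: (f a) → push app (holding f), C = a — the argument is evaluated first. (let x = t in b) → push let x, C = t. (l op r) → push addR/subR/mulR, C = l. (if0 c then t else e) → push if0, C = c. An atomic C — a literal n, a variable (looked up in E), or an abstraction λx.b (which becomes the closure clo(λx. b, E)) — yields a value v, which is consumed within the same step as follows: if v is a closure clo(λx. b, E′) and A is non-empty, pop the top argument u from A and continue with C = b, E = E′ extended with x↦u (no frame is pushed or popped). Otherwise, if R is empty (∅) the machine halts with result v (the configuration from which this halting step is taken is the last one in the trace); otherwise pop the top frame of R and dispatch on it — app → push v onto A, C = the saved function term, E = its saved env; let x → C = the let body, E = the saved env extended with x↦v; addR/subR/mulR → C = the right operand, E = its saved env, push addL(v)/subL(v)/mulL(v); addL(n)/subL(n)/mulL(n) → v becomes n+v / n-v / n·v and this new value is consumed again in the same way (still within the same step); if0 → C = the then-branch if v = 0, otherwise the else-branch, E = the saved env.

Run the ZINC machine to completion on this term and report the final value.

Answer: 1

Machine steps:
step 0: <C=(((λp. (p - 5)) (let v = 6 in 6)) - 0), E=∅, A=∅, R=∅>
step 1: <C=((λp. (p - 5)) (let v = 6 in 6)), E=∅, A=∅, R=[subR]>
step 2: <C=(let v = 6 in 6), E=∅, A=∅, R=[app :: subR]>
step 3: <C=6, E=∅, A=∅, R=[let v :: app :: subR]>
step 4: <C=6, E={v↦6}, A=∅, R=[app :: subR]>
step 5: <C=(λp. (p - 5)), E=∅, A=[6], R=[subR]>
step 6: <C=(p - 5), E={p↦6}, A=∅, R=[subR]>
step 7: <C=p, E={p↦6}, A=∅, R=[subR :: subR]>
step 8: <C=5, E={p↦6}, A=∅, R=[subL(6) :: subR]>
step 9: <C=0, E=∅, A=∅, R=[subL(1)]>
→ final value 1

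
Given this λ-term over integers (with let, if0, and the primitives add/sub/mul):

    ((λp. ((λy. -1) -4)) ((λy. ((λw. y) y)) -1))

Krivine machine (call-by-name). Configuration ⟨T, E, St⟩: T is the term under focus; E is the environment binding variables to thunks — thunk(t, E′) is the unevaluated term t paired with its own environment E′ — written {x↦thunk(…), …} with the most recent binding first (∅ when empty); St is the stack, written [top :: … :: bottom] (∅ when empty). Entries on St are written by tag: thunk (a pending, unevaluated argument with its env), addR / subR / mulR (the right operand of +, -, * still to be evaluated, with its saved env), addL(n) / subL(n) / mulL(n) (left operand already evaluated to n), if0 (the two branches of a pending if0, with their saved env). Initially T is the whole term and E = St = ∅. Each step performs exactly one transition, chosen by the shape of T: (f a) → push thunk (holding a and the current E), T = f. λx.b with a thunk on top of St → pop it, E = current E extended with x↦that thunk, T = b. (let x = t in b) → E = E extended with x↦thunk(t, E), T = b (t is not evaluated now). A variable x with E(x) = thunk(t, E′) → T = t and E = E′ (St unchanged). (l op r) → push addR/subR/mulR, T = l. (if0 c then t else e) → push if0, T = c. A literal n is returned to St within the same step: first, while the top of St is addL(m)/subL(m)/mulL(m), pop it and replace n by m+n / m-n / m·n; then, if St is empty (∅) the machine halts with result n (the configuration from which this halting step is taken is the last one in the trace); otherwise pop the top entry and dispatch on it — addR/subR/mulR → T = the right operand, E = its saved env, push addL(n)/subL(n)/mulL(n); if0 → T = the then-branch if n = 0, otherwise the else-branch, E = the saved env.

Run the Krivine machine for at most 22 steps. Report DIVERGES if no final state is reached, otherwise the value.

step 0: ⟨T=((λp. ((λy. -1) -4)) ((λy. ((λw. y) y)) -1)); E=∅; St=∅⟩
step 1: ⟨T=(λp. ((λy. -1) -4)); E=∅; St=[thunk]⟩
step 2: ⟨T=((λy. -1) -4); E={p↦thunk(((λy. ((λw. y) y)) -1), ∅)}; St=∅⟩
step 3: ⟨T=(λy. -1); E={p↦thunk(((λy. ((λw. y) y)) -1), ∅)}; St=[thunk]⟩
step 4: ⟨T=-1; E={y↦thunk(-4, {p↦thunk(((λy. ((λw. y) y)) -1), ∅)}), p↦thunk(((λy. ((λw. y) y)) -1), ∅)}; St=∅⟩
→ final value -1

Answer: -1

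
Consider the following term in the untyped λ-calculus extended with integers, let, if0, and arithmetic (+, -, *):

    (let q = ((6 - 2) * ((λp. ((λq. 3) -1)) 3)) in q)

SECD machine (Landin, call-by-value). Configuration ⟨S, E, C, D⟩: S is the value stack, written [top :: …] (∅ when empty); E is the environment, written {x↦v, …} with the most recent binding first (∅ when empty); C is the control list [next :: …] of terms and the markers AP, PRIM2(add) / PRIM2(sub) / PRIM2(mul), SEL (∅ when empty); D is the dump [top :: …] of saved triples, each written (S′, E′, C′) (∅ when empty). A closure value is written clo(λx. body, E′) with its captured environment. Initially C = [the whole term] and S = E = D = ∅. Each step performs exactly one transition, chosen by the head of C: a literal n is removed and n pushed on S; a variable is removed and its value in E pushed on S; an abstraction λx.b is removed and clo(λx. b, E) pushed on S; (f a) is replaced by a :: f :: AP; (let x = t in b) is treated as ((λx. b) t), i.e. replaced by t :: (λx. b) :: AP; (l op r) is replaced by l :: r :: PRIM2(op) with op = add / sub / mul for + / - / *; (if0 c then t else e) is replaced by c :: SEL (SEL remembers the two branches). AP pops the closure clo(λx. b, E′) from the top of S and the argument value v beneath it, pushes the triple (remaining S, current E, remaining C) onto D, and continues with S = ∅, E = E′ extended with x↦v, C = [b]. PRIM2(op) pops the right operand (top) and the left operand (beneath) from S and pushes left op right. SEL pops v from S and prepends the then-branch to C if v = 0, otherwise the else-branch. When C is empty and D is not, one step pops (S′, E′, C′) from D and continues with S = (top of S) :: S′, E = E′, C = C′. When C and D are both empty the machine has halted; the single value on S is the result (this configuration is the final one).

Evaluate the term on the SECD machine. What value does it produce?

Answer: 12

Derivation:
0. ⟨S=∅; E=∅; C=[(let q = ((6 - 2) * ((λp. ((λq. 3) -1)) 3)) in q)]; D=∅⟩
1. ⟨S=∅; E=∅; C=[((6 - 2) * ((λp. ((λq. 3) -1)) 3)) :: (λq. q) :: AP]; D=∅⟩
2. ⟨S=∅; E=∅; C=[(6 - 2) :: ((λp. ((λq. 3) -1)) 3) :: PRIM2(mul) :: (λq. q) :: AP]; D=∅⟩
3. ⟨S=∅; E=∅; C=[6 :: 2 :: PRIM2(sub) :: ((λp. ((λq. 3) -1)) 3) :: PRIM2(mul) :: (λq. q) :: AP]; D=∅⟩
4. ⟨S=[6]; E=∅; C=[2 :: PRIM2(sub) :: ((λp. ((λq. 3) -1)) 3) :: PRIM2(mul) :: (λq. q) :: AP]; D=∅⟩
5. ⟨S=[2 :: 6]; E=∅; C=[PRIM2(sub) :: ((λp. ((λq. 3) -1)) 3) :: PRIM2(mul) :: (λq. q) :: AP]; D=∅⟩
6. ⟨S=[4]; E=∅; C=[((λp. ((λq. 3) -1)) 3) :: PRIM2(mul) :: (λq. q) :: AP]; D=∅⟩
7. ⟨S=[4]; E=∅; C=[3 :: (λp. ((λq. 3) -1)) :: AP :: PRIM2(mul) :: (λq. q) :: AP]; D=∅⟩
8. ⟨S=[3 :: 4]; E=∅; C=[(λp. ((λq. 3) -1)) :: AP :: PRIM2(mul) :: (λq. q) :: AP]; D=∅⟩
9. ⟨S=[clo(λp. ((λq. 3) -1), ∅) :: 3 :: 4]; E=∅; C=[AP :: PRIM2(mul) :: (λq. q) :: AP]; D=∅⟩
10. ⟨S=∅; E={p↦3}; C=[((λq. 3) -1)]; D=[([4], ∅, [PRIM2(mul) :: (λq. q) :: AP])]⟩
11. ⟨S=∅; E={p↦3}; C=[-1 :: (λq. 3) :: AP]; D=[([4], ∅, [PRIM2(mul) :: (λq. q) :: AP])]⟩
12. ⟨S=[-1]; E={p↦3}; C=[(λq. 3) :: AP]; D=[([4], ∅, [PRIM2(mul) :: (λq. q) :: AP])]⟩
13. ⟨S=[clo(λq. 3, {p↦3}) :: -1]; E={p↦3}; C=[AP]; D=[([4], ∅, [PRIM2(mul) :: (λq. q) :: AP])]⟩
14. ⟨S=∅; E={q↦-1, p↦3}; C=[3]; D=[(∅, {p↦3}, ∅) :: ([4], ∅, [PRIM2(mul) :: (λq. q) :: AP])]⟩
15. ⟨S=[3]; E={q↦-1, p↦3}; C=∅; D=[(∅, {p↦3}, ∅) :: ([4], ∅, [PRIM2(mul) :: (λq. q) :: AP])]⟩
16. ⟨S=[3]; E={p↦3}; C=∅; D=[([4], ∅, [PRIM2(mul) :: (λq. q) :: AP])]⟩
17. ⟨S=[3 :: 4]; E=∅; C=[PRIM2(mul) :: (λq. q) :: AP]; D=∅⟩
18. ⟨S=[12]; E=∅; C=[(λq. q) :: AP]; D=∅⟩
19. ⟨S=[clo(λq. q, ∅) :: 12]; E=∅; C=[AP]; D=∅⟩
20. ⟨S=∅; E={q↦12}; C=[q]; D=[(∅, ∅, ∅)]⟩
21. ⟨S=[12]; E={q↦12}; C=∅; D=[(∅, ∅, ∅)]⟩
22. ⟨S=[12]; E=∅; C=∅; D=∅⟩
→ final value 12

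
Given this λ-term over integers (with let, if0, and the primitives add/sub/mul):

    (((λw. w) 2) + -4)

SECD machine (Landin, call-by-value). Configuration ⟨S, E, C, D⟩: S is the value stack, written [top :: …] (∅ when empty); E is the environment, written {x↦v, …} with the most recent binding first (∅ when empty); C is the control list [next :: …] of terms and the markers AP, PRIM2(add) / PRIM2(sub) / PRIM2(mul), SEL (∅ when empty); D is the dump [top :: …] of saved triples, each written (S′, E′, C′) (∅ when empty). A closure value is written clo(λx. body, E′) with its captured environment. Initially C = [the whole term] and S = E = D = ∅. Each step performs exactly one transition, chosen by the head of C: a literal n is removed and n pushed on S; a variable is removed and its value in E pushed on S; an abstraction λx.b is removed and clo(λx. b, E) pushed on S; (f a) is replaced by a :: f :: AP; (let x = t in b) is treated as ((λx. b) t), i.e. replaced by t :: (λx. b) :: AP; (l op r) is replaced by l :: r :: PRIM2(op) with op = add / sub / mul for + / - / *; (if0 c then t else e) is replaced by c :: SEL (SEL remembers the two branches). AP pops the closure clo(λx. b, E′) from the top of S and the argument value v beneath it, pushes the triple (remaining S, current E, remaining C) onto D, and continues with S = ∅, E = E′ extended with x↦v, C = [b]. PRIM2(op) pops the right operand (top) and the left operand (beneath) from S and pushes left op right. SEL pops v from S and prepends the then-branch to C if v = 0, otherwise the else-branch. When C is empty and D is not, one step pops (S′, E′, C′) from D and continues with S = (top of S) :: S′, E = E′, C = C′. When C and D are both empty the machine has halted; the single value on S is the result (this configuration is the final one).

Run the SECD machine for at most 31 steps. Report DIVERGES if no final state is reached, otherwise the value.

Answer: -2

Execution trace:
t=0: <S=∅, E=∅, C=[(((λw. w) 2) + -4)], D=∅>
t=1: <S=∅, E=∅, C=[((λw. w) 2) :: -4 :: PRIM2(add)], D=∅>
t=2: <S=∅, E=∅, C=[2 :: (λw. w) :: AP :: -4 :: PRIM2(add)], D=∅>
t=3: <S=[2], E=∅, C=[(λw. w) :: AP :: -4 :: PRIM2(add)], D=∅>
t=4: <S=[clo(λw. w, ∅) :: 2], E=∅, C=[AP :: -4 :: PRIM2(add)], D=∅>
t=5: <S=∅, E={w↦2}, C=[w], D=[(∅, ∅, [-4 :: PRIM2(add)])]>
t=6: <S=[2], E={w↦2}, C=∅, D=[(∅, ∅, [-4 :: PRIM2(add)])]>
t=7: <S=[2], E=∅, C=[-4 :: PRIM2(add)], D=∅>
t=8: <S=[-4 :: 2], E=∅, C=[PRIM2(add)], D=∅>
t=9: <S=[-2], E=∅, C=∅, D=∅>
→ final value -2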